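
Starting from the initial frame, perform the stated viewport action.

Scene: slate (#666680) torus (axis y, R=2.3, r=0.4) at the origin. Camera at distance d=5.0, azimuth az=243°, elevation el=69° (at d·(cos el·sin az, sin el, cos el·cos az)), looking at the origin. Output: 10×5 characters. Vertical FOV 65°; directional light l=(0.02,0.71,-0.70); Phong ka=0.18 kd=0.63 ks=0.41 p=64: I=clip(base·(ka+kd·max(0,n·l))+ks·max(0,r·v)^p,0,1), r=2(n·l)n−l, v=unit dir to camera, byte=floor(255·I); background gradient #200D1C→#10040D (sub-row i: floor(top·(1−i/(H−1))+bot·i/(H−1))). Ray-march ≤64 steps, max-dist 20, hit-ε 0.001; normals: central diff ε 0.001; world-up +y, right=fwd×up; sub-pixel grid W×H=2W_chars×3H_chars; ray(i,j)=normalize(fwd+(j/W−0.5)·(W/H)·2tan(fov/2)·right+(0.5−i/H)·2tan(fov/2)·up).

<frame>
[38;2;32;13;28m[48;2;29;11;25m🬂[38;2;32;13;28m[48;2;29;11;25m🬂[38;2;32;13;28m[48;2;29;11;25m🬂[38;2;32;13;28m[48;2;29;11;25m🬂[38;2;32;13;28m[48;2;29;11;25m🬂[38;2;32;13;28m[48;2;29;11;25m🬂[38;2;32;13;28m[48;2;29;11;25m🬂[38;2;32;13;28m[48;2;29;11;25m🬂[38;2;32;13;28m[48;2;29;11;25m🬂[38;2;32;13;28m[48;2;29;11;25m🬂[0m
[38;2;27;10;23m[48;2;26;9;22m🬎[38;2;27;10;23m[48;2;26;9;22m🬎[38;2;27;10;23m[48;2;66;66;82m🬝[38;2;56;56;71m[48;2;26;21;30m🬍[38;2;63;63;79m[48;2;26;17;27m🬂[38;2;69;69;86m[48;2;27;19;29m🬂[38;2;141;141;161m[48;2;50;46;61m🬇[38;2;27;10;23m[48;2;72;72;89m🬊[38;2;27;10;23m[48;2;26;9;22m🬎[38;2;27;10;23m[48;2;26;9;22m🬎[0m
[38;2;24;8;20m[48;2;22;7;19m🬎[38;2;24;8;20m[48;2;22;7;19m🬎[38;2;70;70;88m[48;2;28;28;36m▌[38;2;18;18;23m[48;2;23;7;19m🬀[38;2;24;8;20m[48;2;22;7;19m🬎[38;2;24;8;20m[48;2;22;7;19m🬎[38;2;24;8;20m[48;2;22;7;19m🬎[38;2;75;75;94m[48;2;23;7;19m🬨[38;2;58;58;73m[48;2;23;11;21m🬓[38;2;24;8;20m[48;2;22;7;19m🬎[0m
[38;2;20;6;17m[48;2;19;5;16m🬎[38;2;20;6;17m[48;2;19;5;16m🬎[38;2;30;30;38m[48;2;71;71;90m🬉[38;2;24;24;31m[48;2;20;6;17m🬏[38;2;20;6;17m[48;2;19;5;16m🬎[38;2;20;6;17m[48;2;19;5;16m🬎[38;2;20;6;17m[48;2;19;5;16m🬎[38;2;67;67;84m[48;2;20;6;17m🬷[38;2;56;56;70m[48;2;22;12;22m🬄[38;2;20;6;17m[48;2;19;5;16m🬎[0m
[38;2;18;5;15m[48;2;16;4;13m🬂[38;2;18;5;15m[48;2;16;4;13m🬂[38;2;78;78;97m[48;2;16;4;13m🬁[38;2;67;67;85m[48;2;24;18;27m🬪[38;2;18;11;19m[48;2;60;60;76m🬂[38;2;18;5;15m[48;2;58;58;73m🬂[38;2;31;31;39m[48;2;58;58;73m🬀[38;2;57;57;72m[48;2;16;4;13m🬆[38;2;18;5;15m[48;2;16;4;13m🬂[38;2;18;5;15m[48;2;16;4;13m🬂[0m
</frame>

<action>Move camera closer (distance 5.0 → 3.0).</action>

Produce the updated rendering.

<frame>
[38;2;32;13;28m[48;2;29;11;25m🬂[38;2;30;12;26m[48;2;65;65;82m🬝[38;2;32;13;28m[48;2;56;56;70m🬂[38;2;32;26;37m[48;2;58;58;73m🬮[38;2;59;59;75m[48;2;25;25;32m🬎[38;2;65;65;81m[48;2;33;33;42m🬎[38;2;69;69;88m[48;2;56;56;71m🬪[38;2;32;13;28m[48;2;79;79;98m🬂[38;2;31;17;30m[48;2;67;67;84m🬎[38;2;32;13;28m[48;2;29;11;25m🬂[0m
[38;2;27;10;23m[48;2;65;65;82m🬆[38;2;54;54;68m[48;2;26;26;33m🬆[38;2;34;34;42m[48;2;19;16;23m🬀[38;2;18;18;23m[48;2;26;9;22m🬀[38;2;27;10;23m[48;2;26;9;22m🬎[38;2;27;10;23m[48;2;26;9;22m🬎[38;2;27;10;23m[48;2;26;9;22m🬎[38;2;64;64;81m[48;2;30;17;29m🬂[38;2;141;141;162m[48;2;73;73;92m🬀[38;2;28;11;24m[48;2;70;70;88m🬁[0m
[38;2;56;56;70m[48;2;31;31;39m▌[38;2;18;18;23m[48;2;22;7;19m🬝[38;2;24;8;20m[48;2;22;7;19m🬎[38;2;24;8;20m[48;2;22;7;19m🬎[38;2;24;8;20m[48;2;22;7;19m🬎[38;2;24;8;20m[48;2;22;7;19m🬎[38;2;24;8;20m[48;2;22;7;19m🬎[38;2;24;8;20m[48;2;22;7;19m🬎[38;2;65;65;82m[48;2;25;13;24m🬁[38;2;77;77;97m[48;2;69;69;87m🬬[0m
[38;2;20;20;25m[48;2;45;45;57m▐[38;2;18;18;23m[48;2;20;6;17m▌[38;2;20;6;17m[48;2;19;5;16m🬎[38;2;20;6;17m[48;2;19;5;16m🬎[38;2;20;6;17m[48;2;19;5;16m🬎[38;2;20;6;17m[48;2;19;5;16m🬎[38;2;20;6;17m[48;2;19;5;16m🬎[38;2;20;6;17m[48;2;19;5;16m🬎[38;2;20;6;17m[48;2;19;5;16m🬎[38;2;73;73;91m[48;2;62;62;78m▐[0m
[38;2;37;37;46m[48;2;59;59;73m▐[38;2;18;18;23m[48;2;28;28;36m🬬[38;2;18;18;23m[48;2;17;4;14m🬏[38;2;18;5;15m[48;2;16;4;13m🬂[38;2;18;5;15m[48;2;16;4;13m🬂[38;2;18;5;15m[48;2;16;4;13m🬂[38;2;18;5;15m[48;2;16;4;13m🬂[38;2;18;5;15m[48;2;16;4;13m🬂[38;2;17;4;14m[48;2;44;44;56m🬄[38;2;63;63;79m[48;2;68;68;85m▌[0m
</frame>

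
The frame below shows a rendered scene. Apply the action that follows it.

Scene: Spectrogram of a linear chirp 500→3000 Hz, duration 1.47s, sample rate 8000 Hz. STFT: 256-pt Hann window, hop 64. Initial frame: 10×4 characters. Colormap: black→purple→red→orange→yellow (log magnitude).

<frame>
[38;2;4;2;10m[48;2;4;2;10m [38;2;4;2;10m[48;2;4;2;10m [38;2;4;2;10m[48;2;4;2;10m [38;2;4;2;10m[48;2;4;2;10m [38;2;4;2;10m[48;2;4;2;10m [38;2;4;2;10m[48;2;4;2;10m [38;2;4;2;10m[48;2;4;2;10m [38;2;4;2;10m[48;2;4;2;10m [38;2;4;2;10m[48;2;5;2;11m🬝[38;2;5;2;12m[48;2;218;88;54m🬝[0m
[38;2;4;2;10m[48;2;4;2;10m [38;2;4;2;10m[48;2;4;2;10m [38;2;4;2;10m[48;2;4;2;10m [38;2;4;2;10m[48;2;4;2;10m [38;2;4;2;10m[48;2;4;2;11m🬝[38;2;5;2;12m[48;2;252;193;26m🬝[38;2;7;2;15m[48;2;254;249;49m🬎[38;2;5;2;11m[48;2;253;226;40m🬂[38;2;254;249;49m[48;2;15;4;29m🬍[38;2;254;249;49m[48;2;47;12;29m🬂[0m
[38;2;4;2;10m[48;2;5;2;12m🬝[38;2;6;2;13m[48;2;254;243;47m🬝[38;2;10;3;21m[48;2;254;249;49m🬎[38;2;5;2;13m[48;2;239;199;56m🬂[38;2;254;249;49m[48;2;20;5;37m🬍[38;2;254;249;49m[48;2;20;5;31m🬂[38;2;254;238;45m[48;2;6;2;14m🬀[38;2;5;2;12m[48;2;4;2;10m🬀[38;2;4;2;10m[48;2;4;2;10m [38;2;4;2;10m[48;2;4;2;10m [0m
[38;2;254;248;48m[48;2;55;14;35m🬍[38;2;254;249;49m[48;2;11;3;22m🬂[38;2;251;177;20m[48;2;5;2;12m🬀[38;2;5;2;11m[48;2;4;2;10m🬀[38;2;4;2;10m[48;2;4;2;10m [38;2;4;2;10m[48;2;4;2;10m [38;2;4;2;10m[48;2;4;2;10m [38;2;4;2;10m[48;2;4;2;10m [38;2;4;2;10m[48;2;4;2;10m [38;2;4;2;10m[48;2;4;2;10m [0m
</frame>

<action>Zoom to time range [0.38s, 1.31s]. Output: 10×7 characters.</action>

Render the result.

<frame>
[38;2;4;2;10m[48;2;4;2;10m [38;2;4;2;10m[48;2;4;2;10m [38;2;4;2;10m[48;2;4;2;10m [38;2;4;2;10m[48;2;4;2;10m [38;2;4;2;10m[48;2;4;2;10m [38;2;4;2;10m[48;2;4;2;10m [38;2;4;2;10m[48;2;4;2;10m [38;2;4;2;10m[48;2;4;2;10m [38;2;4;2;10m[48;2;4;2;10m [38;2;4;2;10m[48;2;4;2;10m [0m
[38;2;4;2;10m[48;2;4;2;10m [38;2;4;2;10m[48;2;4;2;10m [38;2;4;2;10m[48;2;4;2;10m [38;2;4;2;10m[48;2;4;2;10m [38;2;4;2;10m[48;2;4;2;10m [38;2;4;2;10m[48;2;4;2;10m [38;2;4;2;10m[48;2;4;2;10m [38;2;4;2;10m[48;2;4;2;10m [38;2;4;2;10m[48;2;4;2;10m [38;2;4;2;10m[48;2;7;2;16m🬝[0m
[38;2;4;2;10m[48;2;4;2;10m [38;2;4;2;10m[48;2;4;2;10m [38;2;4;2;10m[48;2;4;2;10m [38;2;4;2;10m[48;2;4;2;10m [38;2;4;2;10m[48;2;4;2;10m [38;2;4;2;10m[48;2;5;2;13m🬝[38;2;5;2;12m[48;2;38;9;66m🬝[38;2;7;2;16m[48;2;254;246;48m🬎[38;2;8;2;16m[48;2;247;213;46m🬂[38;2;254;249;49m[48;2;72;17;64m🬍[0m
[38;2;4;2;10m[48;2;4;2;10m [38;2;4;2;10m[48;2;5;2;12m🬝[38;2;5;2;11m[48;2;29;7;52m🬝[38;2;6;2;14m[48;2;253;225;39m🬎[38;2;54;14;36m[48;2;254;248;49m🬆[38;2;239;190;54m[48;2;71;18;46m🬍[38;2;254;248;49m[48;2;66;17;35m🬆[38;2;252;212;34m[48;2;7;2;15m🬂[38;2;32;7;57m[48;2;4;2;11m🬀[38;2;5;2;12m[48;2;4;2;10m🬀[0m
[38;2;11;3;22m[48;2;253;225;39m🬆[38;2;73;18;64m[48;2;254;247;48m🬡[38;2;242;203;53m[48;2;7;2;16m🬎[38;2;254;241;46m[48;2;7;2;16m🬂[38;2;51;11;89m[48;2;5;2;12m🬀[38;2;5;2;12m[48;2;4;2;10m🬀[38;2;4;2;10m[48;2;4;2;10m [38;2;4;2;10m[48;2;4;2;10m [38;2;4;2;10m[48;2;4;2;10m [38;2;4;2;10m[48;2;4;2;10m [0m
[38;2;226;104;43m[48;2;8;2;17m🬀[38;2;7;2;15m[48;2;4;2;10m🬀[38;2;4;2;11m[48;2;4;2;10m🬀[38;2;4;2;10m[48;2;4;2;10m [38;2;4;2;10m[48;2;4;2;10m [38;2;4;2;10m[48;2;4;2;10m [38;2;4;2;10m[48;2;4;2;10m [38;2;4;2;10m[48;2;4;2;10m [38;2;4;2;10m[48;2;4;2;10m [38;2;4;2;10m[48;2;4;2;10m [0m
[38;2;4;2;10m[48;2;4;2;10m [38;2;4;2;10m[48;2;4;2;10m [38;2;4;2;10m[48;2;4;2;10m [38;2;4;2;10m[48;2;4;2;10m [38;2;4;2;10m[48;2;4;2;10m [38;2;4;2;10m[48;2;4;2;10m [38;2;4;2;10m[48;2;4;2;10m [38;2;4;2;10m[48;2;4;2;10m [38;2;4;2;10m[48;2;4;2;10m [38;2;4;2;10m[48;2;4;2;10m [0m
</frame>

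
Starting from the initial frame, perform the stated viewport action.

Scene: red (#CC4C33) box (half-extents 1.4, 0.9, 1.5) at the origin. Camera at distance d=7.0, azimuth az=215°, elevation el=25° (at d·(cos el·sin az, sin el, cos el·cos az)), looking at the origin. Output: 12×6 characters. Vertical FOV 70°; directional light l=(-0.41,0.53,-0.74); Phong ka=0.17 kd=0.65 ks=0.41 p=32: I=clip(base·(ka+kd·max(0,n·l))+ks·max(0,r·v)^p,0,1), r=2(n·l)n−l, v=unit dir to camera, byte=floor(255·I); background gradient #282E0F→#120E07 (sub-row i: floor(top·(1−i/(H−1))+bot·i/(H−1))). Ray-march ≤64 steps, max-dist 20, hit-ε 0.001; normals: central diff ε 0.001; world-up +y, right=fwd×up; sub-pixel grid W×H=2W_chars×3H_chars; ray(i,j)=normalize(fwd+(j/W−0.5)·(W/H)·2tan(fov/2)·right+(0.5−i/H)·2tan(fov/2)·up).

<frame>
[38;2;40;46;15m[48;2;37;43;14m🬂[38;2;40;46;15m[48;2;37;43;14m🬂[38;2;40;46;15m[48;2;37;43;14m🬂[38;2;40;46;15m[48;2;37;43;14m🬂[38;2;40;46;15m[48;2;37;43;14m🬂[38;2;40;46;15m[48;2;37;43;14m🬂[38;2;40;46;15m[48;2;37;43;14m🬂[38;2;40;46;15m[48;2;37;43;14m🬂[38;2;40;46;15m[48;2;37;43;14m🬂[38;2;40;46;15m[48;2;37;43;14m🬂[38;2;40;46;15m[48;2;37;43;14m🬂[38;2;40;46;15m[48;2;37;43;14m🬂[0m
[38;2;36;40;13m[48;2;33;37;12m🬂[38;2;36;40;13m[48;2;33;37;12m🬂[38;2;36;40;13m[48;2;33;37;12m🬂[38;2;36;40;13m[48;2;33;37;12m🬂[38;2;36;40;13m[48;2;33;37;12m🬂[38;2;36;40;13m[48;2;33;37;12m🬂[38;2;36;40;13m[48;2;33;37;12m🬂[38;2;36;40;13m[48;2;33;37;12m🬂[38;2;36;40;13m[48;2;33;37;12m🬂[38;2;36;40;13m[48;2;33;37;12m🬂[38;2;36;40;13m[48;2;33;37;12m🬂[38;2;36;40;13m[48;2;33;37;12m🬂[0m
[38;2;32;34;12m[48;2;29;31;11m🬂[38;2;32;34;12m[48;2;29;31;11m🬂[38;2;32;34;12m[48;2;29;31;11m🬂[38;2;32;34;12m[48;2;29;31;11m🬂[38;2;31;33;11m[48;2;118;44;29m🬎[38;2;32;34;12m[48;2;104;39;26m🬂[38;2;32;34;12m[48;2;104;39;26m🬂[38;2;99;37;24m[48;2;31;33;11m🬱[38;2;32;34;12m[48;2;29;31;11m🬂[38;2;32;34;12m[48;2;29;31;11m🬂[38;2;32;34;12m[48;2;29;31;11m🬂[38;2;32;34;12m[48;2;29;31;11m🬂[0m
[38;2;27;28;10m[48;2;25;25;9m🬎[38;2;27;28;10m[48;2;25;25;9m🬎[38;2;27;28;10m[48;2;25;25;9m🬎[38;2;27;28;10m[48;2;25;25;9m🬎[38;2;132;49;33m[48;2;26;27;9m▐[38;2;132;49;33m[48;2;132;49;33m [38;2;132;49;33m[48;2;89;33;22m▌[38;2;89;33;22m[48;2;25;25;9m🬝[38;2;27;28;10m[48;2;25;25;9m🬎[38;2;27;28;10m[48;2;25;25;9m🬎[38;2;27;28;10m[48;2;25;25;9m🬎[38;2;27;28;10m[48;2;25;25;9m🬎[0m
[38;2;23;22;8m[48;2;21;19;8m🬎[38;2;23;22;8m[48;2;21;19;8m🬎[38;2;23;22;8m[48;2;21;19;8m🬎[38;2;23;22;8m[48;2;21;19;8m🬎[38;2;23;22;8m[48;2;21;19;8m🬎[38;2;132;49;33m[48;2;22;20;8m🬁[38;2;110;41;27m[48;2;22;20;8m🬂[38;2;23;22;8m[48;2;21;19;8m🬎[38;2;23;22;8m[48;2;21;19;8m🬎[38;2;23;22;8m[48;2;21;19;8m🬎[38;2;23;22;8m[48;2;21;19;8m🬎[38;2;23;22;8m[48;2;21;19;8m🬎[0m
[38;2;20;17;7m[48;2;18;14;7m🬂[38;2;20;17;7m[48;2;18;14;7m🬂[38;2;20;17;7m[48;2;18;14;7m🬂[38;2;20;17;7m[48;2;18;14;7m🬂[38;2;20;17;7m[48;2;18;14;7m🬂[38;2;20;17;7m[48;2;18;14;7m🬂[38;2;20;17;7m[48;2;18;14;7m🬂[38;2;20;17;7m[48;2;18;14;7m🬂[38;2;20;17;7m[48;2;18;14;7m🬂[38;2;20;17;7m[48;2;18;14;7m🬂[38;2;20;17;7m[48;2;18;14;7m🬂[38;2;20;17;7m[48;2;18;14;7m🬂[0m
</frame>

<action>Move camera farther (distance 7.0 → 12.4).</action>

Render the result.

<frame>
[38;2;40;46;15m[48;2;37;43;14m🬂[38;2;40;46;15m[48;2;37;43;14m🬂[38;2;40;46;15m[48;2;37;43;14m🬂[38;2;40;46;15m[48;2;37;43;14m🬂[38;2;40;46;15m[48;2;37;43;14m🬂[38;2;40;46;15m[48;2;37;43;14m🬂[38;2;40;46;15m[48;2;37;43;14m🬂[38;2;40;46;15m[48;2;37;43;14m🬂[38;2;40;46;15m[48;2;37;43;14m🬂[38;2;40;46;15m[48;2;37;43;14m🬂[38;2;40;46;15m[48;2;37;43;14m🬂[38;2;40;46;15m[48;2;37;43;14m🬂[0m
[38;2;36;40;13m[48;2;33;37;12m🬂[38;2;36;40;13m[48;2;33;37;12m🬂[38;2;36;40;13m[48;2;33;37;12m🬂[38;2;36;40;13m[48;2;33;37;12m🬂[38;2;36;40;13m[48;2;33;37;12m🬂[38;2;36;40;13m[48;2;33;37;12m🬂[38;2;36;40;13m[48;2;33;37;12m🬂[38;2;36;40;13m[48;2;33;37;12m🬂[38;2;36;40;13m[48;2;33;37;12m🬂[38;2;36;40;13m[48;2;33;37;12m🬂[38;2;36;40;13m[48;2;33;37;12m🬂[38;2;36;40;13m[48;2;33;37;12m🬂[0m
[38;2;32;34;12m[48;2;29;31;11m🬂[38;2;32;34;12m[48;2;29;31;11m🬂[38;2;32;34;12m[48;2;29;31;11m🬂[38;2;32;34;12m[48;2;29;31;11m🬂[38;2;32;34;12m[48;2;29;31;11m🬂[38;2;30;32;11m[48;2;104;39;26m🬝[38;2;31;33;11m[48;2;104;39;26m🬎[38;2;104;39;26m[48;2;30;32;11m🬏[38;2;32;34;12m[48;2;29;31;11m🬂[38;2;32;34;12m[48;2;29;31;11m🬂[38;2;32;34;12m[48;2;29;31;11m🬂[38;2;32;34;12m[48;2;29;31;11m🬂[0m
[38;2;27;28;10m[48;2;25;25;9m🬎[38;2;27;28;10m[48;2;25;25;9m🬎[38;2;27;28;10m[48;2;25;25;9m🬎[38;2;27;28;10m[48;2;25;25;9m🬎[38;2;27;28;10m[48;2;25;25;9m🬎[38;2;132;49;33m[48;2;25;25;9m🬎[38;2;110;41;27m[48;2;25;25;9m🬎[38;2;89;33;22m[48;2;26;26;9m🬀[38;2;27;28;10m[48;2;25;25;9m🬎[38;2;27;28;10m[48;2;25;25;9m🬎[38;2;27;28;10m[48;2;25;25;9m🬎[38;2;27;28;10m[48;2;25;25;9m🬎[0m
[38;2;23;22;8m[48;2;21;19;8m🬎[38;2;23;22;8m[48;2;21;19;8m🬎[38;2;23;22;8m[48;2;21;19;8m🬎[38;2;23;22;8m[48;2;21;19;8m🬎[38;2;23;22;8m[48;2;21;19;8m🬎[38;2;23;22;8m[48;2;21;19;8m🬎[38;2;23;22;8m[48;2;21;19;8m🬎[38;2;23;22;8m[48;2;21;19;8m🬎[38;2;23;22;8m[48;2;21;19;8m🬎[38;2;23;22;8m[48;2;21;19;8m🬎[38;2;23;22;8m[48;2;21;19;8m🬎[38;2;23;22;8m[48;2;21;19;8m🬎[0m
[38;2;20;17;7m[48;2;18;14;7m🬂[38;2;20;17;7m[48;2;18;14;7m🬂[38;2;20;17;7m[48;2;18;14;7m🬂[38;2;20;17;7m[48;2;18;14;7m🬂[38;2;20;17;7m[48;2;18;14;7m🬂[38;2;20;17;7m[48;2;18;14;7m🬂[38;2;20;17;7m[48;2;18;14;7m🬂[38;2;20;17;7m[48;2;18;14;7m🬂[38;2;20;17;7m[48;2;18;14;7m🬂[38;2;20;17;7m[48;2;18;14;7m🬂[38;2;20;17;7m[48;2;18;14;7m🬂[38;2;20;17;7m[48;2;18;14;7m🬂[0m
</frame>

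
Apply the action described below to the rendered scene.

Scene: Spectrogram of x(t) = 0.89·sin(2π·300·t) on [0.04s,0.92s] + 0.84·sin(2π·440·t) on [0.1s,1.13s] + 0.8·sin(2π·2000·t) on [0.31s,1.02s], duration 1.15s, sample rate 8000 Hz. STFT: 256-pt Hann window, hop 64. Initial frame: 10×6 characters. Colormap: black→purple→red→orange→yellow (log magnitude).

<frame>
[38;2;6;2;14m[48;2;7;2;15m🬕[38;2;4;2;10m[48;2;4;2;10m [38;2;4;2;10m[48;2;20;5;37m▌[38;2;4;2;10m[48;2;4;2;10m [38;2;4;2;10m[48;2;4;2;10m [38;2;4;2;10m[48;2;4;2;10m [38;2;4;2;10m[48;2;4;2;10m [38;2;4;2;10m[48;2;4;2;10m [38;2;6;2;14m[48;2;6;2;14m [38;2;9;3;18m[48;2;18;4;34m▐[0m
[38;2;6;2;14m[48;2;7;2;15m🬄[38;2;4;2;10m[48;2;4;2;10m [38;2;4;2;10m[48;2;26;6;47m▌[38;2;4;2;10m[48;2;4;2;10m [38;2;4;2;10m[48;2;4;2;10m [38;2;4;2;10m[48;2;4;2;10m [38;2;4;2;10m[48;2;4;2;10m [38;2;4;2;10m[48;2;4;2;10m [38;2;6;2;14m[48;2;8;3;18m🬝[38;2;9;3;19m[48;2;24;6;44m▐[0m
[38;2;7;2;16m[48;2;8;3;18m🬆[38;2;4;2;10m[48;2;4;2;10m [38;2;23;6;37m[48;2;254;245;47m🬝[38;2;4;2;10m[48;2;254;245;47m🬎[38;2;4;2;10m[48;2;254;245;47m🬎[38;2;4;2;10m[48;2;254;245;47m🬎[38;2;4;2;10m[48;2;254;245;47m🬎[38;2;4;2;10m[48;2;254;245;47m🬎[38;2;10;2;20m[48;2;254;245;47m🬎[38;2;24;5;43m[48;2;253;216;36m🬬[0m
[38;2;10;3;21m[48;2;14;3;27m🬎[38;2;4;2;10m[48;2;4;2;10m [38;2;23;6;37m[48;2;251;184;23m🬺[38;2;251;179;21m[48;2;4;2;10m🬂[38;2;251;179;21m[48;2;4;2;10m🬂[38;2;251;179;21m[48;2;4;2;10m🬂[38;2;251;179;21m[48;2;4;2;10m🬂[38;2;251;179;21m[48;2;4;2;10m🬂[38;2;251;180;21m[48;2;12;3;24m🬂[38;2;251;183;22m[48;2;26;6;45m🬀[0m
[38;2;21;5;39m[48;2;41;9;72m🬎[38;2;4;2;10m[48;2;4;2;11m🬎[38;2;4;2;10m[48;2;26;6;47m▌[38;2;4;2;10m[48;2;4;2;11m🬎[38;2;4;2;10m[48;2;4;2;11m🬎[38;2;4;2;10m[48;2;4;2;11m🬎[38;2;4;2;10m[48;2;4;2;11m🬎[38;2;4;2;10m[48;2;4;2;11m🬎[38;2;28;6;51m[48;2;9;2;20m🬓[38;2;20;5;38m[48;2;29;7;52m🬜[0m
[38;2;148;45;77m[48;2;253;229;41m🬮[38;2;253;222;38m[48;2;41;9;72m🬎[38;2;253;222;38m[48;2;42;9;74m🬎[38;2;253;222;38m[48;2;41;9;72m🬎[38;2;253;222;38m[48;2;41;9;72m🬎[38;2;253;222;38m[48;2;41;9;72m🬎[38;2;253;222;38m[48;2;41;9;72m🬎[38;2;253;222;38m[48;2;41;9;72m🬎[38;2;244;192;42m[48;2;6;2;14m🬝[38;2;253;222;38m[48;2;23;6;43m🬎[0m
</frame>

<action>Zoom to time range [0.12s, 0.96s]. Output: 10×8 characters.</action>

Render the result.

<frame>
[38;2;4;2;10m[48;2;4;2;10m [38;2;4;2;10m[48;2;4;2;10m [38;2;4;2;10m[48;2;19;5;36m▐[38;2;4;2;10m[48;2;4;2;10m [38;2;4;2;10m[48;2;4;2;10m [38;2;4;2;10m[48;2;4;2;10m [38;2;4;2;10m[48;2;4;2;10m [38;2;4;2;10m[48;2;4;2;10m [38;2;4;2;10m[48;2;4;2;10m [38;2;4;2;10m[48;2;6;2;14m▌[0m
[38;2;4;2;10m[48;2;4;2;10m [38;2;4;2;10m[48;2;4;2;10m [38;2;4;2;10m[48;2;22;5;41m▐[38;2;4;2;10m[48;2;4;2;10m [38;2;4;2;10m[48;2;4;2;10m [38;2;4;2;10m[48;2;4;2;10m [38;2;4;2;10m[48;2;4;2;10m [38;2;4;2;10m[48;2;4;2;10m [38;2;4;2;10m[48;2;4;2;10m [38;2;4;2;10m[48;2;6;2;14m▌[0m
[38;2;4;2;10m[48;2;4;2;10m [38;2;4;2;10m[48;2;4;2;10m [38;2;4;2;10m[48;2;31;7;55m▐[38;2;4;2;10m[48;2;4;2;10m [38;2;4;2;10m[48;2;4;2;10m [38;2;4;2;10m[48;2;4;2;10m [38;2;4;2;10m[48;2;4;2;10m [38;2;4;2;10m[48;2;4;2;10m [38;2;4;2;10m[48;2;4;2;10m [38;2;4;2;10m[48;2;7;2;15m▌[0m
[38;2;4;2;10m[48;2;4;2;10m [38;2;4;2;10m[48;2;4;2;10m [38;2;37;9;47m[48;2;254;245;47m🬎[38;2;4;2;10m[48;2;254;245;47m🬎[38;2;4;2;10m[48;2;254;245;47m🬎[38;2;4;2;10m[48;2;254;245;47m🬎[38;2;4;2;10m[48;2;254;245;47m🬎[38;2;4;2;10m[48;2;254;245;47m🬎[38;2;4;2;10m[48;2;254;245;47m🬎[38;2;5;2;13m[48;2;254;245;47m🬎[0m
[38;2;4;2;10m[48;2;4;2;10m [38;2;4;2;10m[48;2;4;2;10m [38;2;251;181;22m[48;2;37;9;47m🬂[38;2;251;179;21m[48;2;4;2;10m🬂[38;2;251;179;21m[48;2;4;2;10m🬂[38;2;251;179;21m[48;2;4;2;10m🬂[38;2;251;179;21m[48;2;4;2;10m🬂[38;2;251;179;21m[48;2;4;2;10m🬂[38;2;251;179;21m[48;2;4;2;10m🬂[38;2;251;179;21m[48;2;7;2;15m🬂[0m
[38;2;4;2;10m[48;2;4;2;10m [38;2;4;2;10m[48;2;4;2;10m [38;2;31;7;55m[48;2;4;2;10m▌[38;2;4;2;10m[48;2;4;2;10m [38;2;4;2;10m[48;2;4;2;10m [38;2;4;2;10m[48;2;4;2;10m [38;2;4;2;10m[48;2;4;2;10m [38;2;4;2;10m[48;2;4;2;10m [38;2;4;2;10m[48;2;4;2;10m [38;2;4;2;10m[48;2;15;4;30m▌[0m
[38;2;4;2;10m[48;2;36;8;63m🬎[38;2;4;2;10m[48;2;35;8;63m🬎[38;2;13;3;26m[48;2;40;9;71m🬎[38;2;4;2;10m[48;2;36;8;63m🬎[38;2;4;2;10m[48;2;35;8;63m🬎[38;2;4;2;10m[48;2;36;8;63m🬎[38;2;4;2;10m[48;2;35;8;63m🬎[38;2;4;2;10m[48;2;36;8;64m🬎[38;2;4;2;10m[48;2;36;8;63m🬎[38;2;11;3;22m[48;2;45;10;70m🬆[0m
[38;2;254;247;48m[48;2;12;3;24m🬎[38;2;254;247;48m[48;2;12;3;24m🬎[38;2;254;247;48m[48;2;17;4;32m🬎[38;2;254;247;48m[48;2;12;3;24m🬎[38;2;254;247;48m[48;2;12;3;24m🬎[38;2;254;247;48m[48;2;12;3;24m🬎[38;2;254;247;48m[48;2;12;3;24m🬎[38;2;254;247;48m[48;2;12;3;24m🬎[38;2;254;247;48m[48;2;12;3;24m🬎[38;2;254;247;48m[48;2;93;24;52m🬎[0m
</frame>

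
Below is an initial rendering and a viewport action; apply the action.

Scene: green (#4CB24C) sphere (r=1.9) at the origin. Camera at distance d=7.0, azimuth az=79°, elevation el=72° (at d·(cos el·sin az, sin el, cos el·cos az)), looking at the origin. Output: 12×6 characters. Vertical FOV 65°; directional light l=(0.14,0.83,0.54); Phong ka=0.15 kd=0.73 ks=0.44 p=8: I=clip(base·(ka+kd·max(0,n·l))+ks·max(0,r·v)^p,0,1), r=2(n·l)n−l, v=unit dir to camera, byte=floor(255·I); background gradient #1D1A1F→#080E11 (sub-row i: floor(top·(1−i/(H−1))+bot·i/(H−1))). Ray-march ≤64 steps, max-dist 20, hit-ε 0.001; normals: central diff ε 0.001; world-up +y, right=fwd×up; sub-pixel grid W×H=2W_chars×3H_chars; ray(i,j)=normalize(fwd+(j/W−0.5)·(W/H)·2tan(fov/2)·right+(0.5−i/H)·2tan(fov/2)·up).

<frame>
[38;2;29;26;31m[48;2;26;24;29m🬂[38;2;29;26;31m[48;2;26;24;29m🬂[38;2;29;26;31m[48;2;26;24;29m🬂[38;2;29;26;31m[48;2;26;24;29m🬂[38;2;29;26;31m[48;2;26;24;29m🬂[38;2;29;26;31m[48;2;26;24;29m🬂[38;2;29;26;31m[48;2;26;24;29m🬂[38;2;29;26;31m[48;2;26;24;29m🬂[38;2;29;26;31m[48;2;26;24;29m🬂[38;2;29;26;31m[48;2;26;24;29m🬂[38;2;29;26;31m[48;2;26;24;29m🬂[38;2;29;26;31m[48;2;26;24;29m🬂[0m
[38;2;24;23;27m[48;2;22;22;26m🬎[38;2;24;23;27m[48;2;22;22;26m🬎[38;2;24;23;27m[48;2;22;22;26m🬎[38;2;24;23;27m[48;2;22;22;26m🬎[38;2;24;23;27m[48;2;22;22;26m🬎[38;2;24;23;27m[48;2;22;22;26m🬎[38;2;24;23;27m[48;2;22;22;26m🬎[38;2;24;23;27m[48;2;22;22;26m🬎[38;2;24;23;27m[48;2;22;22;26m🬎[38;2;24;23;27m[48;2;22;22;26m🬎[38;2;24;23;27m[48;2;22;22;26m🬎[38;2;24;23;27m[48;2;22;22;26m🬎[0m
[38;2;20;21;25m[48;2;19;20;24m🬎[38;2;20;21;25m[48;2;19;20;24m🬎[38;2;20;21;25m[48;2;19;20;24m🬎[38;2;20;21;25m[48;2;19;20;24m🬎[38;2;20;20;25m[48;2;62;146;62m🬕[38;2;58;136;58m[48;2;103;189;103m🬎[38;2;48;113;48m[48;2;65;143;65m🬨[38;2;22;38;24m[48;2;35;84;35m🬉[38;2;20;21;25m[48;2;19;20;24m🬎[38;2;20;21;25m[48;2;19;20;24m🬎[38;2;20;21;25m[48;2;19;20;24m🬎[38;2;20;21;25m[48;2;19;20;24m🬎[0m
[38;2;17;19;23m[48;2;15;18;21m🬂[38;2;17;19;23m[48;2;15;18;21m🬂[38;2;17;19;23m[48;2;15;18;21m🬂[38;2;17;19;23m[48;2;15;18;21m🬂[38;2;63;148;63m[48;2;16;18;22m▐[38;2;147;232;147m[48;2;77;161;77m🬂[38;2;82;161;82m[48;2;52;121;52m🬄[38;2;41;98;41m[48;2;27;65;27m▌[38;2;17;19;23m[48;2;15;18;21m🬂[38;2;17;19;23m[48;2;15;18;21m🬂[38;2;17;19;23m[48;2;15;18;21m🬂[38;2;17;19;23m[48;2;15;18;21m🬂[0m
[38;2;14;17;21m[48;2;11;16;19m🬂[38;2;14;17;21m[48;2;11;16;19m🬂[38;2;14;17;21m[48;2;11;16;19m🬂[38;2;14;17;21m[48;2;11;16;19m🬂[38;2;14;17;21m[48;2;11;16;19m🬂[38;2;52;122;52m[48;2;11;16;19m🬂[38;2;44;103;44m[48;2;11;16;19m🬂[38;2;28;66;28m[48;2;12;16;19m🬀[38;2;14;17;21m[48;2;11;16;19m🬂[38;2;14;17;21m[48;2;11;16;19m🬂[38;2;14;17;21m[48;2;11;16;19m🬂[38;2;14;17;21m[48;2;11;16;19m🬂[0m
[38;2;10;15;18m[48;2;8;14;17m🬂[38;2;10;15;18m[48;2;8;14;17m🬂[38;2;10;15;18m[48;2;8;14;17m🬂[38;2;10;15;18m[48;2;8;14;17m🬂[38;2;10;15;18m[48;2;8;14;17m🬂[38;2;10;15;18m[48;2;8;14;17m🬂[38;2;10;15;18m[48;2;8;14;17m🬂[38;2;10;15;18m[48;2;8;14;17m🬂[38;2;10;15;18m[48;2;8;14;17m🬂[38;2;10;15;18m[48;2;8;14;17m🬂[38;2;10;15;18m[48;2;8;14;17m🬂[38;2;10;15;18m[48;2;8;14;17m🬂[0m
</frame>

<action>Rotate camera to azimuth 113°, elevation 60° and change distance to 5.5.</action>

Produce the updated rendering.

<frame>
[38;2;29;26;31m[48;2;26;24;29m🬂[38;2;29;26;31m[48;2;26;24;29m🬂[38;2;29;26;31m[48;2;26;24;29m🬂[38;2;29;26;31m[48;2;26;24;29m🬂[38;2;29;26;31m[48;2;26;24;29m🬂[38;2;29;26;31m[48;2;26;24;29m🬂[38;2;29;26;31m[48;2;26;24;29m🬂[38;2;29;26;31m[48;2;26;24;29m🬂[38;2;29;26;31m[48;2;26;24;29m🬂[38;2;29;26;31m[48;2;26;24;29m🬂[38;2;29;26;31m[48;2;26;24;29m🬂[38;2;29;26;31m[48;2;26;24;29m🬂[0m
[38;2;24;23;27m[48;2;22;22;26m🬎[38;2;24;23;27m[48;2;22;22;26m🬎[38;2;24;23;27m[48;2;22;22;26m🬎[38;2;24;23;27m[48;2;22;22;26m🬎[38;2;24;22;27m[48;2;65;153;65m🬝[38;2;24;23;27m[48;2;62;144;62m🬆[38;2;25;23;28m[48;2;53;124;53m🬂[38;2;24;23;27m[48;2;40;94;40m🬎[38;2;24;23;27m[48;2;22;22;26m🬎[38;2;24;23;27m[48;2;22;22;26m🬎[38;2;24;23;27m[48;2;22;22;26m🬎[38;2;24;23;27m[48;2;22;22;26m🬎[0m
[38;2;20;21;25m[48;2;19;20;24m🬎[38;2;20;21;25m[48;2;19;20;24m🬎[38;2;20;21;25m[48;2;19;20;24m🬎[38;2;20;20;25m[48;2;60;142;60m🬝[38;2;67;154;67m[48;2;103;188;103m🬕[38;2;103;184;103m[48;2;151;232;151m🬡[38;2;72;146;72m[48;2;51;118;51m▌[38;2;44;104;44m[48;2;37;87;37m▌[38;2;26;62;26m[48;2;17;22;20m▌[38;2;20;21;25m[48;2;19;20;24m🬎[38;2;20;21;25m[48;2;19;20;24m🬎[38;2;20;21;25m[48;2;19;20;24m🬎[0m
[38;2;17;19;23m[48;2;15;18;21m🬂[38;2;17;19;23m[48;2;15;18;21m🬂[38;2;17;19;23m[48;2;15;18;21m🬂[38;2;54;128;54m[48;2;15;18;21m🬉[38;2;69;148;69m[48;2;52;121;52m🬂[38;2;85;158;85m[48;2;49;113;49m🬂[38;2;47;109;47m[48;2;38;90;38m🬆[38;2;35;83;35m[48;2;26;62;26m🬆[38;2;20;49;20m[48;2;12;24;13m🬄[38;2;17;19;23m[48;2;15;18;21m🬂[38;2;17;19;23m[48;2;15;18;21m🬂[38;2;17;19;23m[48;2;15;18;21m🬂[0m
[38;2;14;17;21m[48;2;11;16;19m🬂[38;2;14;17;21m[48;2;11;16;19m🬂[38;2;14;17;21m[48;2;11;16;19m🬂[38;2;14;17;21m[48;2;11;16;19m🬂[38;2;37;86;37m[48;2;11;16;19m🬊[38;2;34;81;34m[48;2;11;23;15m🬎[38;2;29;69;29m[48;2;14;33;14m🬆[38;2;22;53;22m[48;2;11;24;15m🬀[38;2;11;26;11m[48;2;12;16;19m🬀[38;2;14;17;21m[48;2;11;16;19m🬂[38;2;14;17;21m[48;2;11;16;19m🬂[38;2;14;17;21m[48;2;11;16;19m🬂[0m
[38;2;10;15;18m[48;2;8;14;17m🬂[38;2;10;15;18m[48;2;8;14;17m🬂[38;2;10;15;18m[48;2;8;14;17m🬂[38;2;10;15;18m[48;2;8;14;17m🬂[38;2;10;15;18m[48;2;8;14;17m🬂[38;2;10;15;18m[48;2;8;14;17m🬂[38;2;10;15;18m[48;2;8;14;17m🬂[38;2;10;15;18m[48;2;8;14;17m🬂[38;2;10;15;18m[48;2;8;14;17m🬂[38;2;10;15;18m[48;2;8;14;17m🬂[38;2;10;15;18m[48;2;8;14;17m🬂[38;2;10;15;18m[48;2;8;14;17m🬂[0m
</frame>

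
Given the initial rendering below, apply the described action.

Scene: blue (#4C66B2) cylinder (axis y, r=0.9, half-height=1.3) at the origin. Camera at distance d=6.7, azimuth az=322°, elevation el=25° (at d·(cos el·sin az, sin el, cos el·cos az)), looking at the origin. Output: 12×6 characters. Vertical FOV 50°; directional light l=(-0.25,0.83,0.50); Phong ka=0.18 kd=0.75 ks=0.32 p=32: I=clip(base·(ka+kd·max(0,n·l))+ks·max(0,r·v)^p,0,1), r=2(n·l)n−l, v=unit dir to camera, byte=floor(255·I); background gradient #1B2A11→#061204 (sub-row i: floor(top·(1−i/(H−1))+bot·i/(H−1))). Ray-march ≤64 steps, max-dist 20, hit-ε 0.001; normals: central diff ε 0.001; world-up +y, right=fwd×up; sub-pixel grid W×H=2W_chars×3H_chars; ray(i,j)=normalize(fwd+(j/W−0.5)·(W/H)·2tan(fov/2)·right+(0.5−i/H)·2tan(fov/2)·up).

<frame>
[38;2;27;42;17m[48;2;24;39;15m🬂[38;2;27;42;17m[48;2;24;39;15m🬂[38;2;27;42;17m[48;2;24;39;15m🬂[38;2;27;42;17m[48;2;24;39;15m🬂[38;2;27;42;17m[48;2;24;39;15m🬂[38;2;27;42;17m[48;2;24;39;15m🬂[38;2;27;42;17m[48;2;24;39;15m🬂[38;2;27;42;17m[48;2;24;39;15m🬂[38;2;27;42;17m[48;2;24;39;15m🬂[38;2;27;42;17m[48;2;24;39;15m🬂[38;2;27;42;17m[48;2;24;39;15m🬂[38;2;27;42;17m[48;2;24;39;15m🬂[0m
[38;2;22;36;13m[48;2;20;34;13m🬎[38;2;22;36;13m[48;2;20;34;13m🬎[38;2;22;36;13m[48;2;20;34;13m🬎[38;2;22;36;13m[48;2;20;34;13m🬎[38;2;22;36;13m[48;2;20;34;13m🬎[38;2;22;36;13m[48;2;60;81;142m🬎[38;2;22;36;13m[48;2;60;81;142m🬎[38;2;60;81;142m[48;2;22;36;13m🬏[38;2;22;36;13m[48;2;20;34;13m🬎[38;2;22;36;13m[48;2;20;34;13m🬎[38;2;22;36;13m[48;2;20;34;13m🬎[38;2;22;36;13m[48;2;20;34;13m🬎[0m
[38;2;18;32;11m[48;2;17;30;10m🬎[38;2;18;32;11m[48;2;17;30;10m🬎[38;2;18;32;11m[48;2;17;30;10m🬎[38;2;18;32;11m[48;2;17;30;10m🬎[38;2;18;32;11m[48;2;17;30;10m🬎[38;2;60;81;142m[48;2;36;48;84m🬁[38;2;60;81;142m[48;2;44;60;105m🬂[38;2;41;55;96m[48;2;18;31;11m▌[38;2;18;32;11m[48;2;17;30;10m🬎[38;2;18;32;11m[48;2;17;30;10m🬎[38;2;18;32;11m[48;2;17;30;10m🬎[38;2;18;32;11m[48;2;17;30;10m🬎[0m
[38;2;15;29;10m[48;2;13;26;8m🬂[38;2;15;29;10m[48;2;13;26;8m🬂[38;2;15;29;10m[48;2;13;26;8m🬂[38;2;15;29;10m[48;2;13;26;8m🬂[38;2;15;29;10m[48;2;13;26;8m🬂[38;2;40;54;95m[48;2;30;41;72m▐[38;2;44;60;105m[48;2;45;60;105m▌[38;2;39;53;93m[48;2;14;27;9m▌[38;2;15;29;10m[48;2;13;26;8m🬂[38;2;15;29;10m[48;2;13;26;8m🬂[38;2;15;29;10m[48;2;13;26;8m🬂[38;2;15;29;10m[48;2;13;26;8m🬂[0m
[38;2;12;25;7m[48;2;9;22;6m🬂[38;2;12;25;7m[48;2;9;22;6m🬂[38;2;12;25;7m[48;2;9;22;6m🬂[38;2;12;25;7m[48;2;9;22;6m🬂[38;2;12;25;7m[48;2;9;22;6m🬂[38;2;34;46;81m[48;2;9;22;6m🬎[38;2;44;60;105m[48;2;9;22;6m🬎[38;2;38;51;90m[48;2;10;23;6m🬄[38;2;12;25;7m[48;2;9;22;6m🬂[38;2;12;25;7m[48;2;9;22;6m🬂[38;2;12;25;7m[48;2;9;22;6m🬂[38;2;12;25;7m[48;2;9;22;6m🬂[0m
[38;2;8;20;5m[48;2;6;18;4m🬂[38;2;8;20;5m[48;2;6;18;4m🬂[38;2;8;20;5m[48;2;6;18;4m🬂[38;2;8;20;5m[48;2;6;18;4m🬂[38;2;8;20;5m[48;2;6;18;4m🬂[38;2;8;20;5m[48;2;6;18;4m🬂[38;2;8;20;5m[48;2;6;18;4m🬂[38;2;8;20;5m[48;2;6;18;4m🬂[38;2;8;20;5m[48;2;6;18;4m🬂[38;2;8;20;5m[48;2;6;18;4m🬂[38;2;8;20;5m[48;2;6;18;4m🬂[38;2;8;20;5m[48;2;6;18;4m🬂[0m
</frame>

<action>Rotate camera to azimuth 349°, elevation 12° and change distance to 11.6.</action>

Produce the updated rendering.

<frame>
[38;2;27;42;17m[48;2;24;39;15m🬂[38;2;27;42;17m[48;2;24;39;15m🬂[38;2;27;42;17m[48;2;24;39;15m🬂[38;2;27;42;17m[48;2;24;39;15m🬂[38;2;27;42;17m[48;2;24;39;15m🬂[38;2;27;42;17m[48;2;24;39;15m🬂[38;2;27;42;17m[48;2;24;39;15m🬂[38;2;27;42;17m[48;2;24;39;15m🬂[38;2;27;42;17m[48;2;24;39;15m🬂[38;2;27;42;17m[48;2;24;39;15m🬂[38;2;27;42;17m[48;2;24;39;15m🬂[38;2;27;42;17m[48;2;24;39;15m🬂[0m
[38;2;22;36;13m[48;2;20;34;13m🬎[38;2;22;36;13m[48;2;20;34;13m🬎[38;2;22;36;13m[48;2;20;34;13m🬎[38;2;22;36;13m[48;2;20;34;13m🬎[38;2;22;36;13m[48;2;20;34;13m🬎[38;2;22;36;13m[48;2;20;34;13m🬎[38;2;22;36;13m[48;2;20;34;13m🬎[38;2;22;36;13m[48;2;20;34;13m🬎[38;2;22;36;13m[48;2;20;34;13m🬎[38;2;22;36;13m[48;2;20;34;13m🬎[38;2;22;36;13m[48;2;20;34;13m🬎[38;2;22;36;13m[48;2;20;34;13m🬎[0m
[38;2;18;32;11m[48;2;17;30;10m🬎[38;2;18;32;11m[48;2;17;30;10m🬎[38;2;18;32;11m[48;2;17;30;10m🬎[38;2;18;32;11m[48;2;17;30;10m🬎[38;2;18;32;11m[48;2;17;30;10m🬎[38;2;43;57;100m[48;2;18;32;11m🬦[38;2;19;33;12m[48;2;38;51;89m🬂[38;2;18;32;11m[48;2;17;30;10m🬎[38;2;18;32;11m[48;2;17;30;10m🬎[38;2;18;32;11m[48;2;17;30;10m🬎[38;2;18;32;11m[48;2;17;30;10m🬎[38;2;18;32;11m[48;2;17;30;10m🬎[0m
[38;2;15;29;10m[48;2;13;26;8m🬂[38;2;15;29;10m[48;2;13;26;8m🬂[38;2;15;29;10m[48;2;13;26;8m🬂[38;2;15;29;10m[48;2;13;26;8m🬂[38;2;15;29;10m[48;2;13;26;8m🬂[38;2;42;57;100m[48;2;14;27;9m▐[38;2;44;59;103m[48;2;31;42;74m▌[38;2;15;29;10m[48;2;13;26;8m🬂[38;2;15;29;10m[48;2;13;26;8m🬂[38;2;15;29;10m[48;2;13;26;8m🬂[38;2;15;29;10m[48;2;13;26;8m🬂[38;2;15;29;10m[48;2;13;26;8m🬂[0m
[38;2;12;25;7m[48;2;9;22;6m🬂[38;2;12;25;7m[48;2;9;22;6m🬂[38;2;12;25;7m[48;2;9;22;6m🬂[38;2;12;25;7m[48;2;9;22;6m🬂[38;2;12;25;7m[48;2;9;22;6m🬂[38;2;12;25;7m[48;2;9;22;6m🬂[38;2;12;25;7m[48;2;9;22;6m🬂[38;2;12;25;7m[48;2;9;22;6m🬂[38;2;12;25;7m[48;2;9;22;6m🬂[38;2;12;25;7m[48;2;9;22;6m🬂[38;2;12;25;7m[48;2;9;22;6m🬂[38;2;12;25;7m[48;2;9;22;6m🬂[0m
[38;2;8;20;5m[48;2;6;18;4m🬂[38;2;8;20;5m[48;2;6;18;4m🬂[38;2;8;20;5m[48;2;6;18;4m🬂[38;2;8;20;5m[48;2;6;18;4m🬂[38;2;8;20;5m[48;2;6;18;4m🬂[38;2;8;20;5m[48;2;6;18;4m🬂[38;2;8;20;5m[48;2;6;18;4m🬂[38;2;8;20;5m[48;2;6;18;4m🬂[38;2;8;20;5m[48;2;6;18;4m🬂[38;2;8;20;5m[48;2;6;18;4m🬂[38;2;8;20;5m[48;2;6;18;4m🬂[38;2;8;20;5m[48;2;6;18;4m🬂[0m
</frame>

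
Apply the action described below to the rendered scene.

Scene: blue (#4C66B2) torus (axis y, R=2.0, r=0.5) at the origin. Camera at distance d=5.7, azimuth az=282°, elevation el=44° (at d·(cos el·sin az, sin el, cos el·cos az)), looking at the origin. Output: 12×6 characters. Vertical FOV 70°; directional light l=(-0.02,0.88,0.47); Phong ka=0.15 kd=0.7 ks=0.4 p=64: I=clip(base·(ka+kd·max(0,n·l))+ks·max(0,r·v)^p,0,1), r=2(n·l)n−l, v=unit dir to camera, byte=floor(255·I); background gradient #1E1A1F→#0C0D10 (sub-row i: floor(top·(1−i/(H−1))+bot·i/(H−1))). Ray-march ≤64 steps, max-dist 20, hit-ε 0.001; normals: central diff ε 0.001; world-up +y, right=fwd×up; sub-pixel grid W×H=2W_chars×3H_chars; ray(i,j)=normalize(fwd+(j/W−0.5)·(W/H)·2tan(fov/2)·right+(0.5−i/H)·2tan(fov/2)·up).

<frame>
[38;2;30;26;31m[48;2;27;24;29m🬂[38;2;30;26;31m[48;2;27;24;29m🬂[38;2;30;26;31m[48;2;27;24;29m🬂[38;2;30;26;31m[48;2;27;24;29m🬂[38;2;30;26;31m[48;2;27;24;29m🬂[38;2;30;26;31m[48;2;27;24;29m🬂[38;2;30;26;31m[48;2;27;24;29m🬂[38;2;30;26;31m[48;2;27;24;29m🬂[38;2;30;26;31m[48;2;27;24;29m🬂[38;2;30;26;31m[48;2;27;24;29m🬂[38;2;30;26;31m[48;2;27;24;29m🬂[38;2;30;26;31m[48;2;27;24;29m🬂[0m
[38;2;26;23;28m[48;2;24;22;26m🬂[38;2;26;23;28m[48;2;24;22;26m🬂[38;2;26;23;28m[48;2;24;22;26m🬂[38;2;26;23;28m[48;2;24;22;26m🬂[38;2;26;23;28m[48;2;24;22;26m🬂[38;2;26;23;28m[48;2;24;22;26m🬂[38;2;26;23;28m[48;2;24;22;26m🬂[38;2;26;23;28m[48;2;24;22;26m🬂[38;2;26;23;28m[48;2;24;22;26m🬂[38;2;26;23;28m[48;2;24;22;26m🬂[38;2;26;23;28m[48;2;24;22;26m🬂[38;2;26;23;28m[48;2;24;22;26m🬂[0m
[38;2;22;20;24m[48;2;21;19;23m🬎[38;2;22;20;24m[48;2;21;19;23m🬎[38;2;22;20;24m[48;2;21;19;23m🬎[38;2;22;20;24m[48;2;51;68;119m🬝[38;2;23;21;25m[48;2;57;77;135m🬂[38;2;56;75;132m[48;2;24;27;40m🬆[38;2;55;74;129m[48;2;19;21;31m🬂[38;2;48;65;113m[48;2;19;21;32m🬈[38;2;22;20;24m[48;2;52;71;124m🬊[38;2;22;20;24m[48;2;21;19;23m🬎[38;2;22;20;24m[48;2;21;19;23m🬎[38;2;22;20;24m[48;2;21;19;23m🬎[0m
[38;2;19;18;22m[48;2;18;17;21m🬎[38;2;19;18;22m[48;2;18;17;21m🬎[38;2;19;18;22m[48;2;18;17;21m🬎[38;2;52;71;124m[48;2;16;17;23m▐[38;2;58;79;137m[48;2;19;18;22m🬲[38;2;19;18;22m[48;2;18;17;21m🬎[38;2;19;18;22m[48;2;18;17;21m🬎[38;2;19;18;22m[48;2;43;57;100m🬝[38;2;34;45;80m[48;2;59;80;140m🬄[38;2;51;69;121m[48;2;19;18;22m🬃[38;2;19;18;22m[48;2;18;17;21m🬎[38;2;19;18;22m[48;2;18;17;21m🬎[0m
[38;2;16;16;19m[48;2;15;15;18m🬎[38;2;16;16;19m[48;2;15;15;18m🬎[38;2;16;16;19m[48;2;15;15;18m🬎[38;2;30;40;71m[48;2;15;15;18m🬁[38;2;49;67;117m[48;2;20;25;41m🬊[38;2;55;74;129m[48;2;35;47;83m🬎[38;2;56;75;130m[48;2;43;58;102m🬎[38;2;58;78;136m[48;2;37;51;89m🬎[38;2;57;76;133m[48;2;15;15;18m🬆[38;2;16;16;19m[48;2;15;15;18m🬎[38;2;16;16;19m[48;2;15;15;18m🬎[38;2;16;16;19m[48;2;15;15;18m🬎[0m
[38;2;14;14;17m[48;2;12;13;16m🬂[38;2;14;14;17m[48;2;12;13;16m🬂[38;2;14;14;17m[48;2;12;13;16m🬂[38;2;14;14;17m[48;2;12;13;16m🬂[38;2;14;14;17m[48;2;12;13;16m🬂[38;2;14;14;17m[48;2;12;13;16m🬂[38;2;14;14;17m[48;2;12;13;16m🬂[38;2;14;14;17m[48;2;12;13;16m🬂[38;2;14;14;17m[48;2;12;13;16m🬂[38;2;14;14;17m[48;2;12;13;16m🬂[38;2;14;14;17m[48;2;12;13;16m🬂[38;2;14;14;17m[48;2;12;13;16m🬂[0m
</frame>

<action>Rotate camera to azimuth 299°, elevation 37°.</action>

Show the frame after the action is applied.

<frame>
[38;2;30;26;31m[48;2;27;24;29m🬂[38;2;30;26;31m[48;2;27;24;29m🬂[38;2;30;26;31m[48;2;27;24;29m🬂[38;2;30;26;31m[48;2;27;24;29m🬂[38;2;30;26;31m[48;2;27;24;29m🬂[38;2;30;26;31m[48;2;27;24;29m🬂[38;2;30;26;31m[48;2;27;24;29m🬂[38;2;30;26;31m[48;2;27;24;29m🬂[38;2;30;26;31m[48;2;27;24;29m🬂[38;2;30;26;31m[48;2;27;24;29m🬂[38;2;30;26;31m[48;2;27;24;29m🬂[38;2;30;26;31m[48;2;27;24;29m🬂[0m
[38;2;26;23;28m[48;2;24;22;26m🬂[38;2;26;23;28m[48;2;24;22;26m🬂[38;2;26;23;28m[48;2;24;22;26m🬂[38;2;26;23;28m[48;2;24;22;26m🬂[38;2;26;23;28m[48;2;24;22;26m🬂[38;2;26;23;28m[48;2;24;22;26m🬂[38;2;26;23;28m[48;2;24;22;26m🬂[38;2;26;23;28m[48;2;24;22;26m🬂[38;2;26;23;28m[48;2;24;22;26m🬂[38;2;26;23;28m[48;2;24;22;26m🬂[38;2;26;23;28m[48;2;24;22;26m🬂[38;2;26;23;28m[48;2;24;22;26m🬂[0m
[38;2;22;20;24m[48;2;21;19;23m🬎[38;2;22;20;24m[48;2;21;19;23m🬎[38;2;22;20;24m[48;2;21;19;23m🬎[38;2;22;20;24m[48;2;51;68;120m🬝[38;2;23;21;25m[48;2;56;75;131m🬂[38;2;54;72;127m[48;2;20;20;27m🬋[38;2;43;58;102m[48;2;21;19;23m🬌[38;2;43;58;102m[48;2;17;18;26m🬋[38;2;22;20;24m[48;2;53;72;126m🬊[38;2;22;20;24m[48;2;21;19;23m🬎[38;2;22;20;24m[48;2;21;19;23m🬎[38;2;22;20;24m[48;2;21;19;23m🬎[0m
[38;2;19;18;22m[48;2;18;17;21m🬎[38;2;19;18;22m[48;2;18;17;21m🬎[38;2;19;18;22m[48;2;18;17;21m🬎[38;2;52;70;123m[48;2;20;22;32m▐[38;2;56;76;134m[48;2;19;18;22m🬲[38;2;51;68;119m[48;2;19;18;22m🬏[38;2;19;18;22m[48;2;18;17;21m🬎[38;2;19;18;22m[48;2;49;66;116m🬎[38;2;28;38;67m[48;2;58;78;137m🬀[38;2;56;76;133m[48;2;19;18;22m🬃[38;2;19;18;22m[48;2;18;17;21m🬎[38;2;19;18;22m[48;2;18;17;21m🬎[0m
[38;2;16;16;19m[48;2;15;15;18m🬎[38;2;16;16;19m[48;2;15;15;18m🬎[38;2;16;16;19m[48;2;15;15;18m🬎[38;2;28;37;65m[48;2;15;15;18m🬁[38;2;46;62;108m[48;2;17;20;30m🬊[38;2;53;72;126m[48;2;24;31;56m🬎[38;2;57;76;134m[48;2;33;44;78m🬎[38;2;64;84;142m[48;2;22;27;43m🬎[38;2;52;70;122m[48;2;15;15;18m🬆[38;2;16;16;19m[48;2;15;15;18m🬎[38;2;16;16;19m[48;2;15;15;18m🬎[38;2;16;16;19m[48;2;15;15;18m🬎[0m
[38;2;14;14;17m[48;2;12;13;16m🬂[38;2;14;14;17m[48;2;12;13;16m🬂[38;2;14;14;17m[48;2;12;13;16m🬂[38;2;14;14;17m[48;2;12;13;16m🬂[38;2;14;14;17m[48;2;12;13;16m🬂[38;2;14;14;17m[48;2;12;13;16m🬂[38;2;14;14;17m[48;2;12;13;16m🬂[38;2;14;14;17m[48;2;12;13;16m🬂[38;2;14;14;17m[48;2;12;13;16m🬂[38;2;14;14;17m[48;2;12;13;16m🬂[38;2;14;14;17m[48;2;12;13;16m🬂[38;2;14;14;17m[48;2;12;13;16m🬂[0m
</frame>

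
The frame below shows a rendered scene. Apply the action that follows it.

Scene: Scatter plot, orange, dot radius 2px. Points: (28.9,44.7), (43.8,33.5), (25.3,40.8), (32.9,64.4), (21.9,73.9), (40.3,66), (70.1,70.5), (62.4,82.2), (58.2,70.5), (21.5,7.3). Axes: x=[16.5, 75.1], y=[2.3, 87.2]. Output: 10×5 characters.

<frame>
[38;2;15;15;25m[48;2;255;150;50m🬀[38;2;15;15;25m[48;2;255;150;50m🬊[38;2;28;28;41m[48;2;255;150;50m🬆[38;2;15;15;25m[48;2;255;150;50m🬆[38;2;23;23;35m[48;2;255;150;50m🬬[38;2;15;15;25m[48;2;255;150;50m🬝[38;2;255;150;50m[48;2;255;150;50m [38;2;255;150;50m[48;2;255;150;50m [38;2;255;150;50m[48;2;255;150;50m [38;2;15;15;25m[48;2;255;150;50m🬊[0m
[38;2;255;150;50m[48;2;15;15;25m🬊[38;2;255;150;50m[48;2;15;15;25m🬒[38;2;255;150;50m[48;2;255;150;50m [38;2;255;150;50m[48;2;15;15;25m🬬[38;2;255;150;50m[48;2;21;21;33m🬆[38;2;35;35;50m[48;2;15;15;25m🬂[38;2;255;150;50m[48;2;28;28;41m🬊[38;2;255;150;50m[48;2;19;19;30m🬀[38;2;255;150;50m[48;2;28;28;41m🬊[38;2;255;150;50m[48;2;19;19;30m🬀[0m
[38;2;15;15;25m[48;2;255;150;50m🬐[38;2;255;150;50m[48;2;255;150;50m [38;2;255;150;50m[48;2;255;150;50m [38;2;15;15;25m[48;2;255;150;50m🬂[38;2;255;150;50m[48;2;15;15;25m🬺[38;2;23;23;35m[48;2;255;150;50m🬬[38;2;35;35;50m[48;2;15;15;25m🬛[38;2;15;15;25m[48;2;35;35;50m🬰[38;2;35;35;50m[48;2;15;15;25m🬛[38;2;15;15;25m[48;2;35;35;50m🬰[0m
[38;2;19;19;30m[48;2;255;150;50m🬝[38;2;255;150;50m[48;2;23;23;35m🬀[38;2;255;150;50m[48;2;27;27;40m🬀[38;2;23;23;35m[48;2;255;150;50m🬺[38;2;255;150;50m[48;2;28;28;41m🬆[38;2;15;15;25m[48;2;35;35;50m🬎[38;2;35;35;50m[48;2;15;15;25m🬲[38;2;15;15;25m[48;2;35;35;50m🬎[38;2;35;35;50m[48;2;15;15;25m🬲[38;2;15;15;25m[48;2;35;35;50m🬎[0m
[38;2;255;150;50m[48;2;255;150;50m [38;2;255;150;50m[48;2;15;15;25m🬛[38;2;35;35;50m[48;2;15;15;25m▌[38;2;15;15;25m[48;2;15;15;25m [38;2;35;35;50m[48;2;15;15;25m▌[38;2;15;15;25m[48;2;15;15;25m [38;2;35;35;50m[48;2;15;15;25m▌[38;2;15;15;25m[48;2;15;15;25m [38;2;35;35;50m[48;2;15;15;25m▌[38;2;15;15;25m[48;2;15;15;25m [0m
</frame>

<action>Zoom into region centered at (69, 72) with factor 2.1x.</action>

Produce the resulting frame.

<frame>
[38;2;15;15;25m[48;2;15;15;25m [38;2;15;15;25m[48;2;15;15;25m [38;2;28;28;41m[48;2;255;150;50m🬆[38;2;15;15;25m[48;2;255;150;50m🬬[38;2;35;35;50m[48;2;15;15;25m▌[38;2;15;15;25m[48;2;15;15;25m [38;2;35;35;50m[48;2;15;15;25m▌[38;2;15;15;25m[48;2;15;15;25m [38;2;35;35;50m[48;2;15;15;25m▌[38;2;15;15;25m[48;2;15;15;25m [0m
[38;2;35;35;50m[48;2;15;15;25m🬂[38;2;255;150;50m[48;2;20;20;31m🬑[38;2;255;150;50m[48;2;35;35;50m🬬[38;2;255;150;50m[48;2;15;15;25m🬆[38;2;35;35;50m[48;2;15;15;25m🬕[38;2;23;23;35m[48;2;255;150;50m🬬[38;2;35;35;50m[48;2;15;15;25m🬕[38;2;35;35;50m[48;2;15;15;25m🬂[38;2;35;35;50m[48;2;15;15;25m🬕[38;2;35;35;50m[48;2;15;15;25m🬂[0m
[38;2;15;15;25m[48;2;255;150;50m🬐[38;2;255;150;50m[48;2;255;150;50m [38;2;27;27;40m[48;2;255;150;50m🬸[38;2;15;15;25m[48;2;35;35;50m🬰[38;2;35;35;50m[48;2;255;150;50m🬐[38;2;255;150;50m[48;2;255;150;50m [38;2;27;27;40m[48;2;255;150;50m🬸[38;2;15;15;25m[48;2;35;35;50m🬰[38;2;35;35;50m[48;2;15;15;25m🬛[38;2;15;15;25m[48;2;35;35;50m🬰[0m
[38;2;15;15;25m[48;2;35;35;50m🬎[38;2;255;150;50m[48;2;23;23;35m🬀[38;2;35;35;50m[48;2;15;15;25m🬲[38;2;15;15;25m[48;2;35;35;50m🬎[38;2;35;35;50m[48;2;15;15;25m🬲[38;2;255;150;50m[48;2;23;23;35m🬀[38;2;35;35;50m[48;2;15;15;25m🬲[38;2;15;15;25m[48;2;35;35;50m🬎[38;2;35;35;50m[48;2;15;15;25m🬲[38;2;15;15;25m[48;2;35;35;50m🬎[0m
[38;2;15;15;25m[48;2;15;15;25m [38;2;15;15;25m[48;2;15;15;25m [38;2;35;35;50m[48;2;15;15;25m▌[38;2;15;15;25m[48;2;15;15;25m [38;2;35;35;50m[48;2;15;15;25m▌[38;2;15;15;25m[48;2;15;15;25m [38;2;35;35;50m[48;2;15;15;25m▌[38;2;15;15;25m[48;2;15;15;25m [38;2;35;35;50m[48;2;15;15;25m▌[38;2;15;15;25m[48;2;15;15;25m [0m
</frame>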